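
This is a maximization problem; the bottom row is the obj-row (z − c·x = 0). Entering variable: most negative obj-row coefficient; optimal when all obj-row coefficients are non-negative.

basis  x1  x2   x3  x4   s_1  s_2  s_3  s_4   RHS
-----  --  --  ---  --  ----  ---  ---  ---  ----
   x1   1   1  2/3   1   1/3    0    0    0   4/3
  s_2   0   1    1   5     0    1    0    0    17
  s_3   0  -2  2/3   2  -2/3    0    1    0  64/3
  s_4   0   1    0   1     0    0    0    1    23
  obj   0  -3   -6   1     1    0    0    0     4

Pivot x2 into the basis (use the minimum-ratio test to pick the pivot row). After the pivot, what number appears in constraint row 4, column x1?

Ratio test on column x2 — row 1: (4/3)/1 = 4/3; row 2: 17/1 = 17; row 3: entry -2 ≤ 0; row 4: 23/1 = 23. Minimum is 4/3 at row 1 (x1 leaves); pivot element 1.
Divide row 1 by 1; eliminate column x2 from the other rows.
Row 4 update in column x1: 0 − 1·1 = -1.

-1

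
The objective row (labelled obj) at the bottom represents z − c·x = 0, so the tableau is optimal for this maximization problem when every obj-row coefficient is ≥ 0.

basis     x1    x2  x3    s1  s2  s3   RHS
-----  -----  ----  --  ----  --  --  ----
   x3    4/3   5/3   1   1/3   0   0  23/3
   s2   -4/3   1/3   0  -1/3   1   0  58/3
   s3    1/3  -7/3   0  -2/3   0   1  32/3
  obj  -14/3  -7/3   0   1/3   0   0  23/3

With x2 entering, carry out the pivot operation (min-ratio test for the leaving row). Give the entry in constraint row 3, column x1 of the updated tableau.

Ratio test on column x2 — row 1: (23/3)/(5/3) = 23/5; row 2: (58/3)/(1/3) = 58; row 3: entry -7/3 ≤ 0. Minimum is 23/5 at row 1 (x3 leaves); pivot element 5/3.
Divide row 1 by 5/3; eliminate column x2 from the other rows.
Row 3 update in column x1: 1/3 − (-7/3)·(4/5) = 11/5.

11/5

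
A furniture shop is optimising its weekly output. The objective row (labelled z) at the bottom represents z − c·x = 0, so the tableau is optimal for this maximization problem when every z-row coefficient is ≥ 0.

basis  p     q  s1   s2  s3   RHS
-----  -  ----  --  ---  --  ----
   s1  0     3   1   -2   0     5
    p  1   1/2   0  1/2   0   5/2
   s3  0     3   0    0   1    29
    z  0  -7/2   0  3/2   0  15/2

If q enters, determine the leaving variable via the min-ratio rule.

s1

Column q entries and ratios — s1: 5/3 = 5/3; p: (5/2)/(1/2) = 5; s3: 29/3 = 29/3.
Smallest ratio is 5/3 in the row of s1, so s1 leaves.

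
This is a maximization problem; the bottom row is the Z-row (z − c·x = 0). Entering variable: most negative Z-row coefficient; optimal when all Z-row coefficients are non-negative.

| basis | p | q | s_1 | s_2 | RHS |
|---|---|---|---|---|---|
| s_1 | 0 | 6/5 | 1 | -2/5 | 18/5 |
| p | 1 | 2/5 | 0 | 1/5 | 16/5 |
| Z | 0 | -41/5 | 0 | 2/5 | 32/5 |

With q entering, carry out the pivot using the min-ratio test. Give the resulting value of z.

Ratio test on column q — row 1: (18/5)/(6/5) = 3; row 2: (16/5)/(2/5) = 8. Minimum is 3 at row 1 (s_1 leaves); pivot element 6/5.
Pivot on row 1; the Z-row RHS becomes 32/5 − (-41/5)·3 = 31.

31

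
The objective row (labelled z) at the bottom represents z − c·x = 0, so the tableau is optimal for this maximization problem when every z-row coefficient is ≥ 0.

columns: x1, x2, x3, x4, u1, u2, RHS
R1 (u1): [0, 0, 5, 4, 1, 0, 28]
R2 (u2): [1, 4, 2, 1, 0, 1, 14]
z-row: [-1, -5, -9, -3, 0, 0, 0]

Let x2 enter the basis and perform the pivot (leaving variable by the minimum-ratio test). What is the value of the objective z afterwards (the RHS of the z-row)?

35/2

Ratio test on column x2 — row 1: entry 0 ≤ 0; row 2: 14/4 = 7/2. Minimum is 7/2 at row 2 (u2 leaves); pivot element 4.
Pivot on row 2; the z-row RHS becomes 0 − (-5)·(7/2) = 35/2.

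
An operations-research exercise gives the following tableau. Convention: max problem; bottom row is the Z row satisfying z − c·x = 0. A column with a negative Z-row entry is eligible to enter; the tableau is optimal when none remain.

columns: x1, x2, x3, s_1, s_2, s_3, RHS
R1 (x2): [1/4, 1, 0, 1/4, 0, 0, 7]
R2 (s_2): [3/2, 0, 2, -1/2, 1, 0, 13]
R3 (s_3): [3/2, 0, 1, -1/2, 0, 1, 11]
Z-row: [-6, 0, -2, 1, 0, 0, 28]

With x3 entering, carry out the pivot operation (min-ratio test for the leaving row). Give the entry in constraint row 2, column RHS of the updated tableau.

Ratio test on column x3 — row 1: entry 0 ≤ 0; row 2: 13/2 = 13/2; row 3: 11/1 = 11. Minimum is 13/2 at row 2 (s_2 leaves); pivot element 2.
Divide row 2 by 2; eliminate column x3 from the other rows.
In the new row 2, the RHS entry is the old entry divided by the pivot: 13/2 = 13/2.

13/2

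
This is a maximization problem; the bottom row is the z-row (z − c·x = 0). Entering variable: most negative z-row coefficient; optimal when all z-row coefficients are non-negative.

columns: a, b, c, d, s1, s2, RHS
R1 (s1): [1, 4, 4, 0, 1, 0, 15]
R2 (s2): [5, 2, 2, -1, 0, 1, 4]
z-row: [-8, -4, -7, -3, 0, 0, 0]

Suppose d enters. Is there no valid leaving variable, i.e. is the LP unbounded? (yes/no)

Every constraint-row entry in column d is ≤ 0, so increasing d is unbounded.

yes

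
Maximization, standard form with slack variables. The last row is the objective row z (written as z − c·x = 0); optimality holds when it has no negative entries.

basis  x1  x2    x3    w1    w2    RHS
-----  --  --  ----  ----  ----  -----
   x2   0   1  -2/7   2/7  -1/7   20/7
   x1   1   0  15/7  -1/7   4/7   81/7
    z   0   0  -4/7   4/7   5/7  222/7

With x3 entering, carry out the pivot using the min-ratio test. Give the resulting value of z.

174/5

Ratio test on column x3 — row 1: entry -2/7 ≤ 0; row 2: (81/7)/(15/7) = 27/5. Minimum is 27/5 at row 2 (x1 leaves); pivot element 15/7.
Pivot on row 2; the z-row RHS becomes 222/7 − (-4/7)·(27/5) = 174/5.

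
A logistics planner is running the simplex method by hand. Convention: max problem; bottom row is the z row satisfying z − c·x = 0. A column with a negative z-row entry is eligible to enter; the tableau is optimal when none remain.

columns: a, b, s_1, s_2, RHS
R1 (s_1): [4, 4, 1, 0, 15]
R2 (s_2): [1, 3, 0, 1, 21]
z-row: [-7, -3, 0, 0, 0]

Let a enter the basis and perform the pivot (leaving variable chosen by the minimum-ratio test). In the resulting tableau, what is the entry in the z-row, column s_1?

7/4

Ratio test on column a — row 1: 15/4 = 15/4; row 2: 21/1 = 21. Minimum is 15/4 at row 1 (s_1 leaves); pivot element 4.
Divide row 1 by 4; eliminate column a from the other rows.
z-row update in column s_1: 0 − (-7)·(1/4) = 7/4.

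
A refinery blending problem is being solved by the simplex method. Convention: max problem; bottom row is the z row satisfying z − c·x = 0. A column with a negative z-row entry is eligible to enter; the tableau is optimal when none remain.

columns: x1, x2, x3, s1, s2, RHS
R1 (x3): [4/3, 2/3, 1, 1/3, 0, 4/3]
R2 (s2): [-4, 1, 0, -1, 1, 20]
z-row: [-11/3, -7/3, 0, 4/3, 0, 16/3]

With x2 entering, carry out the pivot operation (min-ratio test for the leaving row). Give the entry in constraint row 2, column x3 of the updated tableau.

Ratio test on column x2 — row 1: (4/3)/(2/3) = 2; row 2: 20/1 = 20. Minimum is 2 at row 1 (x3 leaves); pivot element 2/3.
Divide row 1 by 2/3; eliminate column x2 from the other rows.
Row 2 update in column x3: 0 − 1·(3/2) = -3/2.

-3/2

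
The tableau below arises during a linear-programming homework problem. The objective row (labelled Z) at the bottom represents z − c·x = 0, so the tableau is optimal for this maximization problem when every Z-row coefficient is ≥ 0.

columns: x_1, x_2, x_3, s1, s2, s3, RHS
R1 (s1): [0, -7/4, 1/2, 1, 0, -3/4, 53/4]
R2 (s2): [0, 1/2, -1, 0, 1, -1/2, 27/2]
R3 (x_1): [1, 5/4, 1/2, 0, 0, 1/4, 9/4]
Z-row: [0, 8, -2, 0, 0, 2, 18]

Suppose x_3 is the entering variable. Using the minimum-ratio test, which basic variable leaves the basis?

Column x_3 entries and ratios — s1: (53/4)/(1/2) = 53/2; s2: -1 ≤ 0, skip; x_1: (9/4)/(1/2) = 9/2.
Smallest ratio is 9/2 in the row of x_1, so x_1 leaves.

x_1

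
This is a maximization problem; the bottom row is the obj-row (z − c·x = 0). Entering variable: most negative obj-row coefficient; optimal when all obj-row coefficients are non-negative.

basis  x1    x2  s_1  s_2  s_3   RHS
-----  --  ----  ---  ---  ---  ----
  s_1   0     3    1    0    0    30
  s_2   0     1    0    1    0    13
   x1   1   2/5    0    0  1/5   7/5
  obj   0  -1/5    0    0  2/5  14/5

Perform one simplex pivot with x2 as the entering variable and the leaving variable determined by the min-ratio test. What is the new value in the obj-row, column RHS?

7/2

Ratio test on column x2 — row 1: 30/3 = 10; row 2: 13/1 = 13; row 3: (7/5)/(2/5) = 7/2. Minimum is 7/2 at row 3 (x1 leaves); pivot element 2/5.
Divide row 3 by 2/5; eliminate column x2 from the other rows.
obj-row update in column RHS: 14/5 − (-1/5)·(7/2) = 7/2.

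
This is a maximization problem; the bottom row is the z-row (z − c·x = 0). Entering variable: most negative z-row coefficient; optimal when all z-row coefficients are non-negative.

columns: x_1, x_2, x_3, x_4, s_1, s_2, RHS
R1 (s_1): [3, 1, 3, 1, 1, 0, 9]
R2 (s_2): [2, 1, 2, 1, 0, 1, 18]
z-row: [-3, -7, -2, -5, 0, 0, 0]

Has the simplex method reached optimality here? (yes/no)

no

The z-row has a negative entry -7 in column x_2, so it is not optimal.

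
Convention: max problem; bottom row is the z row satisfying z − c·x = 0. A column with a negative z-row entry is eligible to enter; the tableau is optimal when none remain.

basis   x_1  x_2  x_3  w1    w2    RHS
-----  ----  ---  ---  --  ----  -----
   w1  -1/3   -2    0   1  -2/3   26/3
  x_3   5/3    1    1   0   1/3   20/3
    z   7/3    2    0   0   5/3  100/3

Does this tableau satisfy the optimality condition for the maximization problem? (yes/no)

yes

Every z-row coefficient is ≥ 0, so the tableau is optimal.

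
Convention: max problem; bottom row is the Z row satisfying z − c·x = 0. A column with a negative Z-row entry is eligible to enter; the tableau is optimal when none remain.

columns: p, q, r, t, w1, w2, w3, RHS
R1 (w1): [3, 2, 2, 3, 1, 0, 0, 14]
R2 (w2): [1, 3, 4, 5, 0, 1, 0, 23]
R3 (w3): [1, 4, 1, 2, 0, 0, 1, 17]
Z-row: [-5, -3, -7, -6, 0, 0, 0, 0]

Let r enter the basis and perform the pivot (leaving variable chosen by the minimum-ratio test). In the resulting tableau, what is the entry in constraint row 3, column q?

Ratio test on column r — row 1: 14/2 = 7; row 2: 23/4 = 23/4; row 3: 17/1 = 17. Minimum is 23/4 at row 2 (w2 leaves); pivot element 4.
Divide row 2 by 4; eliminate column r from the other rows.
Row 3 update in column q: 4 − 1·(3/4) = 13/4.

13/4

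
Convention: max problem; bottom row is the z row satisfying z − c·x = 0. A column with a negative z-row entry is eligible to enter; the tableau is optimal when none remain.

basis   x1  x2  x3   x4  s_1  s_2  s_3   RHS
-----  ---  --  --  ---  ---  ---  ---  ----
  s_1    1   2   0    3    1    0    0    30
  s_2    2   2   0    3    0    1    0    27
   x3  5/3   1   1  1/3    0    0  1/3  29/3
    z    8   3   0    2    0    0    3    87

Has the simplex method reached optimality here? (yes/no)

yes

Every z-row coefficient is ≥ 0, so the tableau is optimal.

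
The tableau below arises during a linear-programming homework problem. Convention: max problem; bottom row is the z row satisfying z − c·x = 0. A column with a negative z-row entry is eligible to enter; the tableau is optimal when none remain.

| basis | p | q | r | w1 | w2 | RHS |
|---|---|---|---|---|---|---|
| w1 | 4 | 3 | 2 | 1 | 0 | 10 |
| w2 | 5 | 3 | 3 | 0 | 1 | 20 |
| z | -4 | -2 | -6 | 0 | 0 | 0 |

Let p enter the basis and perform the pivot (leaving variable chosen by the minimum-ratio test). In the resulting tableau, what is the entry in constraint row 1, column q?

Ratio test on column p — row 1: 10/4 = 5/2; row 2: 20/5 = 4. Minimum is 5/2 at row 1 (w1 leaves); pivot element 4.
Divide row 1 by 4; eliminate column p from the other rows.
In the new row 1, the q entry is the old entry divided by the pivot: 3/4 = 3/4.

3/4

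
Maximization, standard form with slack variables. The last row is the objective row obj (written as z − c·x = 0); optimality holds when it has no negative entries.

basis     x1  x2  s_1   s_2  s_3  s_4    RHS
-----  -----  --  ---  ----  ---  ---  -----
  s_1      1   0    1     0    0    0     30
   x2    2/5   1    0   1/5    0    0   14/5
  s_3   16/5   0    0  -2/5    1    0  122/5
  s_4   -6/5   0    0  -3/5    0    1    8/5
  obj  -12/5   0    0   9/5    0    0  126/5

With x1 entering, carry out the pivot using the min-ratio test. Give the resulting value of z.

Ratio test on column x1 — row 1: 30/1 = 30; row 2: (14/5)/(2/5) = 7; row 3: (122/5)/(16/5) = 61/8; row 4: entry -6/5 ≤ 0. Minimum is 7 at row 2 (x2 leaves); pivot element 2/5.
Pivot on row 2; the obj-row RHS becomes 126/5 − (-12/5)·7 = 42.

42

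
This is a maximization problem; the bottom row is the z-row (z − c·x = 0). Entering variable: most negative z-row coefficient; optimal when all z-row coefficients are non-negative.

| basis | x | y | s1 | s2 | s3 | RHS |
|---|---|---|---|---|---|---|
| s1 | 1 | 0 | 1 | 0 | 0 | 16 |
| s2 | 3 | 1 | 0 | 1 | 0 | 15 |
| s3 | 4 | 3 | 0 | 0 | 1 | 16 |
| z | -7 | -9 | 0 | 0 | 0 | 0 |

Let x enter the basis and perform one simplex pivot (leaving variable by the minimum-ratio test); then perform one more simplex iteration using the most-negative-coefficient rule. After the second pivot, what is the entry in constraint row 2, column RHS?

29/3

Ratio test on column x — row 1: 16/1 = 16; row 2: 15/3 = 5; row 3: 16/4 = 4. Minimum is 4 at row 3 (s3 leaves); pivot element 4.
Divide row 3 by 4; eliminate column x from the other rows.
Second iteration: most negative z-row entry is -15/4 in column y, so y enters.
Ratio test on column y — row 1: entry -3/4 ≤ 0; row 2: entry -5/4 ≤ 0; row 3: 4/(3/4) = 16/3. Minimum is 16/3 at row 3 (x leaves); pivot element 3/4.
Divide row 3 by 3/4; eliminate column y from the other rows.
After both pivots, the entry at constraint row 2, column RHS is 29/3.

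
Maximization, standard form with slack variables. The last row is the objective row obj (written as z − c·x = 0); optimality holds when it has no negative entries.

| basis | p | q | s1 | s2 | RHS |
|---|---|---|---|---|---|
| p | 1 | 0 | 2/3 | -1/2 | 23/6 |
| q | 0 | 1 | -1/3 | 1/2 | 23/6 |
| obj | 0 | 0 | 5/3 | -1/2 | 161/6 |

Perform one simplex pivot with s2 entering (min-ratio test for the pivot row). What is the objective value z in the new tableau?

Ratio test on column s2 — row 1: entry -1/2 ≤ 0; row 2: (23/6)/(1/2) = 23/3. Minimum is 23/3 at row 2 (q leaves); pivot element 1/2.
Pivot on row 2; the obj-row RHS becomes 161/6 − (-1/2)·(23/3) = 92/3.

92/3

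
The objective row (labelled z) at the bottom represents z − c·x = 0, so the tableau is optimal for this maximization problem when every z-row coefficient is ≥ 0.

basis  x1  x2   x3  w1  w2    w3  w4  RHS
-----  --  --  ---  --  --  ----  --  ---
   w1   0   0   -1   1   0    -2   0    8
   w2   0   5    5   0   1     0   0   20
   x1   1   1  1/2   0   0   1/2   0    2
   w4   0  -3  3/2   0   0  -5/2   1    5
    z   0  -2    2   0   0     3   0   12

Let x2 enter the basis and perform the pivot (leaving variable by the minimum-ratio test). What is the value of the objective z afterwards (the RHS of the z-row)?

Ratio test on column x2 — row 1: entry 0 ≤ 0; row 2: 20/5 = 4; row 3: 2/1 = 2; row 4: entry -3 ≤ 0. Minimum is 2 at row 3 (x1 leaves); pivot element 1.
Pivot on row 3; the z-row RHS becomes 12 − (-2)·2 = 16.

16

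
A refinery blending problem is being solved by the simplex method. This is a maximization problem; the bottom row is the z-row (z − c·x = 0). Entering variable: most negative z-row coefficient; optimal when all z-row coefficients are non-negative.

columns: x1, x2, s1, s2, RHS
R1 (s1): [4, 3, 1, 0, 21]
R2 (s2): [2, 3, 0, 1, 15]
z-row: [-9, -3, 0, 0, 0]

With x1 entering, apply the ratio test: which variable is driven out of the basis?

Column x1 entries and ratios — s1: 21/4 = 21/4; s2: 15/2 = 15/2.
Smallest ratio is 21/4 in the row of s1, so s1 leaves.

s1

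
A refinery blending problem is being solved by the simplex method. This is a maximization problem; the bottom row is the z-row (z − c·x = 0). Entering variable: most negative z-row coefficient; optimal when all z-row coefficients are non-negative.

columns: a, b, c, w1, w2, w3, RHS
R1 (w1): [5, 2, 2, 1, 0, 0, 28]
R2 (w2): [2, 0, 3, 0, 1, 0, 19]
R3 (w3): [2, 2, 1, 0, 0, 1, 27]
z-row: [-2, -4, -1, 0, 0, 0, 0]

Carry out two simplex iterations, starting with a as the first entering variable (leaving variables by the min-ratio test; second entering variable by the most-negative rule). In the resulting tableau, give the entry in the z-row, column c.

Ratio test on column a — row 1: 28/5 = 28/5; row 2: 19/2 = 19/2; row 3: 27/2 = 27/2. Minimum is 28/5 at row 1 (w1 leaves); pivot element 5.
Divide row 1 by 5; eliminate column a from the other rows.
Second iteration: most negative z-row entry is -16/5 in column b, so b enters.
Ratio test on column b — row 1: (28/5)/(2/5) = 14; row 2: entry -4/5 ≤ 0; row 3: (79/5)/(6/5) = 79/6. Minimum is 79/6 at row 3 (w3 leaves); pivot element 6/5.
Divide row 3 by 6/5; eliminate column b from the other rows.
After both pivots, the entry at the z-row, column c is 1/3.

1/3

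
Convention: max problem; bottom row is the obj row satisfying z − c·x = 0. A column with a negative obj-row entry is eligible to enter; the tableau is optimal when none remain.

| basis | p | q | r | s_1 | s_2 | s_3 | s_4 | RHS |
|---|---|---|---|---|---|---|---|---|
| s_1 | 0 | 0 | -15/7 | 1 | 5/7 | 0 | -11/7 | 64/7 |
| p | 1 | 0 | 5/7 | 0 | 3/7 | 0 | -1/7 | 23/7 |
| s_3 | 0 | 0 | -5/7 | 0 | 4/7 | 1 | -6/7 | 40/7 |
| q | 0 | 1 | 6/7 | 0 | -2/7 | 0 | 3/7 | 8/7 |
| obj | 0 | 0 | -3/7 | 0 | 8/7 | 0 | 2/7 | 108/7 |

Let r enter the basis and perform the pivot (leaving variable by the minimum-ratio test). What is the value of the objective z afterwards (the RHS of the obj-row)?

16

Ratio test on column r — row 1: entry -15/7 ≤ 0; row 2: (23/7)/(5/7) = 23/5; row 3: entry -5/7 ≤ 0; row 4: (8/7)/(6/7) = 4/3. Minimum is 4/3 at row 4 (q leaves); pivot element 6/7.
Pivot on row 4; the obj-row RHS becomes 108/7 − (-3/7)·(4/3) = 16.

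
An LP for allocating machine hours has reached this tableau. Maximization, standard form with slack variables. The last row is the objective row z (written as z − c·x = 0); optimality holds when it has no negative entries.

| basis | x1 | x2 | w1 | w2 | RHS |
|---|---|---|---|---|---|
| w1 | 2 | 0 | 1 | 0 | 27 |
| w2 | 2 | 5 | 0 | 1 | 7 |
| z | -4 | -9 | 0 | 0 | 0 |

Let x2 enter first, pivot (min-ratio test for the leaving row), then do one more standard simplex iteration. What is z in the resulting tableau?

Ratio test on column x2 — row 1: entry 0 ≤ 0; row 2: 7/5 = 7/5. Minimum is 7/5 at row 2 (w2 leaves); pivot element 5.
Pivot on row 2; the z-row RHS becomes 0 − (-9)·(7/5) = 63/5.
Next entering variable (most negative z-row entry -2/5): x1.
Ratio test on column x1 — row 1: 27/2 = 27/2; row 2: (7/5)/(2/5) = 7/2. Minimum is 7/2 at row 2 (x2 leaves); pivot element 2/5.
After the second pivot the z-row RHS is 63/5 − (-2/5)·(7/2) = 14.

14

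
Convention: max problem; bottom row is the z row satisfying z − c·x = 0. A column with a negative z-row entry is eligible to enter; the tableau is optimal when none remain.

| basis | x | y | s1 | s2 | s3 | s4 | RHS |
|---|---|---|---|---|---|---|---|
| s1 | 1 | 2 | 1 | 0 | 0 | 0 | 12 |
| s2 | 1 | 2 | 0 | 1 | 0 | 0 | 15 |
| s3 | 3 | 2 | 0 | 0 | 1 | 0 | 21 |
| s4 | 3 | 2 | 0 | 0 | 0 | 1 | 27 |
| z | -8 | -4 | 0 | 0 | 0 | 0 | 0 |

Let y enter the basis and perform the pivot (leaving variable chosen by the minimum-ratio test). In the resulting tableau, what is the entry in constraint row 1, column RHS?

Ratio test on column y — row 1: 12/2 = 6; row 2: 15/2 = 15/2; row 3: 21/2 = 21/2; row 4: 27/2 = 27/2. Minimum is 6 at row 1 (s1 leaves); pivot element 2.
Divide row 1 by 2; eliminate column y from the other rows.
In the new row 1, the RHS entry is the old entry divided by the pivot: 12/2 = 6.

6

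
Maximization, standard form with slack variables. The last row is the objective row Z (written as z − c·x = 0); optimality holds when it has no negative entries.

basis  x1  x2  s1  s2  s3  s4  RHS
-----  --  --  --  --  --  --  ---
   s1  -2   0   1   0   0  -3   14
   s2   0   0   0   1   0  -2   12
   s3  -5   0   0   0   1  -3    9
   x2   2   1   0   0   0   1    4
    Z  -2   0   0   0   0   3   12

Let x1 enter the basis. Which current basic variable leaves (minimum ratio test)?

Column x1 entries and ratios — s1: -2 ≤ 0, skip; s2: 0 ≤ 0, skip; s3: -5 ≤ 0, skip; x2: 4/2 = 2.
Smallest ratio is 2 in the row of x2, so x2 leaves.

x2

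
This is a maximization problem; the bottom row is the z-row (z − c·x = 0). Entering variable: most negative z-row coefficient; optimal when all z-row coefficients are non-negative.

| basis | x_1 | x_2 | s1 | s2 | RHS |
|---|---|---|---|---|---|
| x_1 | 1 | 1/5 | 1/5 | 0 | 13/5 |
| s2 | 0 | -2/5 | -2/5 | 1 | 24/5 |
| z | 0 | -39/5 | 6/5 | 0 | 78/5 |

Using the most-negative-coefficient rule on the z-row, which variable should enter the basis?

Negative z-row entries: x_2: -39/5.
The most negative is -39/5 in column x_2, so x_2 enters.

x_2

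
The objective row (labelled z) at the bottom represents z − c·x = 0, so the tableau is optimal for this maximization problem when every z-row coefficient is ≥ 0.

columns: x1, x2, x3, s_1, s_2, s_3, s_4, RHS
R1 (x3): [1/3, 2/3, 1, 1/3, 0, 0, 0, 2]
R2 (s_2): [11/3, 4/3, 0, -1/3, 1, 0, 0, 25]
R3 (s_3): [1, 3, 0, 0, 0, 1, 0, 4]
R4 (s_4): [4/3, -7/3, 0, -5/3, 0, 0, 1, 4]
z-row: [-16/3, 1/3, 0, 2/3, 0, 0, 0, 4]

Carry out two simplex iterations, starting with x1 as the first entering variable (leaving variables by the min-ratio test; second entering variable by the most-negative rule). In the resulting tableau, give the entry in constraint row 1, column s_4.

-1/19

Ratio test on column x1 — row 1: 2/(1/3) = 6; row 2: 25/(11/3) = 75/11; row 3: 4/1 = 4; row 4: 4/(4/3) = 3. Minimum is 3 at row 4 (s_4 leaves); pivot element 4/3.
Divide row 4 by 4/3; eliminate column x1 from the other rows.
Second iteration: most negative z-row entry is -9 in column x2, so x2 enters.
Ratio test on column x2 — row 1: 1/(5/4) = 4/5; row 2: 14/(31/4) = 56/31; row 3: 1/(19/4) = 4/19; row 4: entry -7/4 ≤ 0. Minimum is 4/19 at row 3 (s_3 leaves); pivot element 19/4.
Divide row 3 by 19/4; eliminate column x2 from the other rows.
After both pivots, the entry at constraint row 1, column s_4 is -1/19.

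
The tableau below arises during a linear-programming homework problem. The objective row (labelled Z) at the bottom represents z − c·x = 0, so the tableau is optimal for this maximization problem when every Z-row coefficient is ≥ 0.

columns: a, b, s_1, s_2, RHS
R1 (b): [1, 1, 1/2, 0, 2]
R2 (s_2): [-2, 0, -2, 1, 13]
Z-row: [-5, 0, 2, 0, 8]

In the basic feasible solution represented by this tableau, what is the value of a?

0

a is not in the basis, so in the current basic feasible solution a = 0.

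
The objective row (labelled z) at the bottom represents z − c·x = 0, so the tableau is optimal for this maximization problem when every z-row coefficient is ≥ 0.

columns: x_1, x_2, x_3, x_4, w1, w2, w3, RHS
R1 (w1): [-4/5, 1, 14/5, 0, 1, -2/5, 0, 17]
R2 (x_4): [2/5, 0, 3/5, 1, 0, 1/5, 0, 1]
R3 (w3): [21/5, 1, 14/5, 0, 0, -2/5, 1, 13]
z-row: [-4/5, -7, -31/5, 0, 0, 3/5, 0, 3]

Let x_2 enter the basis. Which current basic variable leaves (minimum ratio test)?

w3

Column x_2 entries and ratios — w1: 17/1 = 17; x_4: 0 ≤ 0, skip; w3: 13/1 = 13.
Smallest ratio is 13 in the row of w3, so w3 leaves.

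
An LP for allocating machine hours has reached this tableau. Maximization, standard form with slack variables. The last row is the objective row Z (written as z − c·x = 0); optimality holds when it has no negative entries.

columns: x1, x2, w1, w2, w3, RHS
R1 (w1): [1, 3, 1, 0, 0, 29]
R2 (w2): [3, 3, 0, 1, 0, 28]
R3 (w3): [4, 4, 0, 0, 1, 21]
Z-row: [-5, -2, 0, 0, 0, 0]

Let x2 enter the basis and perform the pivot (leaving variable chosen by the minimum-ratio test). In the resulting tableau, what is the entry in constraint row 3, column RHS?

21/4

Ratio test on column x2 — row 1: 29/3 = 29/3; row 2: 28/3 = 28/3; row 3: 21/4 = 21/4. Minimum is 21/4 at row 3 (w3 leaves); pivot element 4.
Divide row 3 by 4; eliminate column x2 from the other rows.
In the new row 3, the RHS entry is the old entry divided by the pivot: 21/4 = 21/4.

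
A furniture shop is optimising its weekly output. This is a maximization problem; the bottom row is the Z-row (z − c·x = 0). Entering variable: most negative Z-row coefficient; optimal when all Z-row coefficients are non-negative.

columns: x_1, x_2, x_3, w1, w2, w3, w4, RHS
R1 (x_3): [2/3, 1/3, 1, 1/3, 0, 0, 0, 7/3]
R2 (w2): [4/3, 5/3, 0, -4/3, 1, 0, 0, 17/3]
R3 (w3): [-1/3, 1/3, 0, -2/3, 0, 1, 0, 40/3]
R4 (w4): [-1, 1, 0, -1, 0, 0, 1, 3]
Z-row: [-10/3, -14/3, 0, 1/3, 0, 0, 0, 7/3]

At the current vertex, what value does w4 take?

3

w4 is basic (row 4); its value is the RHS of that row, 3.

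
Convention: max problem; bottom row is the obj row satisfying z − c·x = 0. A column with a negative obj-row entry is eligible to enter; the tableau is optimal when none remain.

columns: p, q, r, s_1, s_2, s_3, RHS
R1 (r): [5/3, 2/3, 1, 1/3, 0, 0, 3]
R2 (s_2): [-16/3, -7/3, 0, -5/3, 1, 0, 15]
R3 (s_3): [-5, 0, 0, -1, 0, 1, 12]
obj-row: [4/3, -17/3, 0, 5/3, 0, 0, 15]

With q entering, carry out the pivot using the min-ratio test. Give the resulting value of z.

81/2

Ratio test on column q — row 1: 3/(2/3) = 9/2; row 2: entry -7/3 ≤ 0; row 3: entry 0 ≤ 0. Minimum is 9/2 at row 1 (r leaves); pivot element 2/3.
Pivot on row 1; the obj-row RHS becomes 15 − (-17/3)·(9/2) = 81/2.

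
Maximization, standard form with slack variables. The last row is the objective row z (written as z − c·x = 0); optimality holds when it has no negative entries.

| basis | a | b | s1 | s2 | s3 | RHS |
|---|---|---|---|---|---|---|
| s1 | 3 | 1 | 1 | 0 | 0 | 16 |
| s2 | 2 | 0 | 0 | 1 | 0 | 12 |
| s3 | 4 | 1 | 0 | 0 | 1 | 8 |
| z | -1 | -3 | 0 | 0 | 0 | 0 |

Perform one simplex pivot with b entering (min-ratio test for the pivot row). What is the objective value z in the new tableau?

24

Ratio test on column b — row 1: 16/1 = 16; row 2: entry 0 ≤ 0; row 3: 8/1 = 8. Minimum is 8 at row 3 (s3 leaves); pivot element 1.
Pivot on row 3; the z-row RHS becomes 0 − (-3)·8 = 24.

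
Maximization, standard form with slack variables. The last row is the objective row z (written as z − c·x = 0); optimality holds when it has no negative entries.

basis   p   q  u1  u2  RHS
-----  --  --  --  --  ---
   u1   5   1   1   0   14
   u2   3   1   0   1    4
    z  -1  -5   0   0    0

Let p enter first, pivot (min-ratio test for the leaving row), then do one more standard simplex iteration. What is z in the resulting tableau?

20

Ratio test on column p — row 1: 14/5 = 14/5; row 2: 4/3 = 4/3. Minimum is 4/3 at row 2 (u2 leaves); pivot element 3.
Pivot on row 2; the z-row RHS becomes 0 − (-1)·(4/3) = 4/3.
Next entering variable (most negative z-row entry -14/3): q.
Ratio test on column q — row 1: entry -2/3 ≤ 0; row 2: (4/3)/(1/3) = 4. Minimum is 4 at row 2 (p leaves); pivot element 1/3.
After the second pivot the z-row RHS is 4/3 − (-14/3)·4 = 20.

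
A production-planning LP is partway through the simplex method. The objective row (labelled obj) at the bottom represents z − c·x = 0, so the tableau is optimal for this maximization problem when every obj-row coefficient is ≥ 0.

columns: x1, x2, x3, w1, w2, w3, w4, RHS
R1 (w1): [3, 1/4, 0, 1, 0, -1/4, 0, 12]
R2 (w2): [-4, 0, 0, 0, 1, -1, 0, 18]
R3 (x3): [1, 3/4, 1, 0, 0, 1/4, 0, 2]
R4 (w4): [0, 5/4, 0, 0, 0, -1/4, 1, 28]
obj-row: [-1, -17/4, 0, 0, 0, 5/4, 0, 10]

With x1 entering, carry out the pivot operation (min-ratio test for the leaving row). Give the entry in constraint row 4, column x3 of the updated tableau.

Ratio test on column x1 — row 1: 12/3 = 4; row 2: entry -4 ≤ 0; row 3: 2/1 = 2; row 4: entry 0 ≤ 0. Minimum is 2 at row 3 (x3 leaves); pivot element 1.
Divide row 3 by 1; eliminate column x1 from the other rows.
Row 4 update in column x3: 0 − 0·1 = 0.

0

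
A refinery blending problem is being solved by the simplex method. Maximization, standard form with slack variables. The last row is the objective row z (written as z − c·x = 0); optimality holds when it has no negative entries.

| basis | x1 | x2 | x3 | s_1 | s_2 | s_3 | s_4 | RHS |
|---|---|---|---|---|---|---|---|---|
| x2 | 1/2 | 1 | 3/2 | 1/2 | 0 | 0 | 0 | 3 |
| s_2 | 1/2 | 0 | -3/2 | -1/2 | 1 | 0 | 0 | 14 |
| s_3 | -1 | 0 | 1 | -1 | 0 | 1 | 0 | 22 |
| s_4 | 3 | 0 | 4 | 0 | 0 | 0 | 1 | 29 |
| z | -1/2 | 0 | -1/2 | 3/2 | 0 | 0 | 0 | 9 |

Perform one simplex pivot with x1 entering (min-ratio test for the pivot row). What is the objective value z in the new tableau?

Ratio test on column x1 — row 1: 3/(1/2) = 6; row 2: 14/(1/2) = 28; row 3: entry -1 ≤ 0; row 4: 29/3 = 29/3. Minimum is 6 at row 1 (x2 leaves); pivot element 1/2.
Pivot on row 1; the z-row RHS becomes 9 − (-1/2)·6 = 12.

12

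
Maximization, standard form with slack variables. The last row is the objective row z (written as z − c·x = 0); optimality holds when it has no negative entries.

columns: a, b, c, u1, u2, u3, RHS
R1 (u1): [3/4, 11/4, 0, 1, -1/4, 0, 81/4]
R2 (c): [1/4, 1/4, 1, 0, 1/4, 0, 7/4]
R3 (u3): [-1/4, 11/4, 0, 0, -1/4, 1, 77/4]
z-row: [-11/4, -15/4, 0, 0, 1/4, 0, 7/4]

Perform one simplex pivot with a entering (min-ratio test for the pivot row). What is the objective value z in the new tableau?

21

Ratio test on column a — row 1: (81/4)/(3/4) = 27; row 2: (7/4)/(1/4) = 7; row 3: entry -1/4 ≤ 0. Minimum is 7 at row 2 (c leaves); pivot element 1/4.
Pivot on row 2; the z-row RHS becomes 7/4 − (-11/4)·7 = 21.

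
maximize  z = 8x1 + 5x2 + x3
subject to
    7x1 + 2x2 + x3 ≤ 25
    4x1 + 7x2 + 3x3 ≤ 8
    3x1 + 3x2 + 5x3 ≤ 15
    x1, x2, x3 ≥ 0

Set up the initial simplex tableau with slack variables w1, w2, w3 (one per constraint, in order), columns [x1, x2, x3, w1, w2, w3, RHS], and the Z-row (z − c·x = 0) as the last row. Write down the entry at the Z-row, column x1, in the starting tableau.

The Z-row carries the negated objective coefficients: the x1 entry is -8.

-8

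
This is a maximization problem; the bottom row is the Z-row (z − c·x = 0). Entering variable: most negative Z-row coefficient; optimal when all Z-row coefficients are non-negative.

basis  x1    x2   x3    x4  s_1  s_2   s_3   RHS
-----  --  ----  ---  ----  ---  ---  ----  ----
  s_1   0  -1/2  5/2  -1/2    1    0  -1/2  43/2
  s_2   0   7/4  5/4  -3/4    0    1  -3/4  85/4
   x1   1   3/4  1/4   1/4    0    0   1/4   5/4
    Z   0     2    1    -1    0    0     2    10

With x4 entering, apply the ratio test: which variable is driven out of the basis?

Column x4 entries and ratios — s_1: -1/2 ≤ 0, skip; s_2: -3/4 ≤ 0, skip; x1: (5/4)/(1/4) = 5.
Smallest ratio is 5 in the row of x1, so x1 leaves.

x1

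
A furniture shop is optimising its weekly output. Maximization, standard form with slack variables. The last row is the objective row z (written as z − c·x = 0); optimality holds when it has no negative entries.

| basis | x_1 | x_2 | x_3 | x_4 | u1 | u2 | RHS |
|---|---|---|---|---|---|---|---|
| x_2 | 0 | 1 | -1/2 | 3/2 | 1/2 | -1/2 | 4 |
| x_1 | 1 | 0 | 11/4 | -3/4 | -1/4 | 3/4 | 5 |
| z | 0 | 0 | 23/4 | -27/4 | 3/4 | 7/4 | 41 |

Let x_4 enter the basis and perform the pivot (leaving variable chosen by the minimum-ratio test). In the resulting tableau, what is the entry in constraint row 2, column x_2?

1/2

Ratio test on column x_4 — row 1: 4/(3/2) = 8/3; row 2: entry -3/4 ≤ 0. Minimum is 8/3 at row 1 (x_2 leaves); pivot element 3/2.
Divide row 1 by 3/2; eliminate column x_4 from the other rows.
Row 2 update in column x_2: 0 − (-3/4)·(2/3) = 1/2.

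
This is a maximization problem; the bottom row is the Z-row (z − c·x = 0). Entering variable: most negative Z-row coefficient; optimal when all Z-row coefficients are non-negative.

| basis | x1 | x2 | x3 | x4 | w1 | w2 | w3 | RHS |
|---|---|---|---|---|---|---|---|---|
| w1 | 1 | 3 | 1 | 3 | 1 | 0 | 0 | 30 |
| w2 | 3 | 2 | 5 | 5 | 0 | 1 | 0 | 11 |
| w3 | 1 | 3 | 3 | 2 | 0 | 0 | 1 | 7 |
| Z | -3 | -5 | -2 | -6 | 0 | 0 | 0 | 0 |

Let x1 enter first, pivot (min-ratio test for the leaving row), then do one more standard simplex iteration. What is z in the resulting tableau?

Ratio test on column x1 — row 1: 30/1 = 30; row 2: 11/3 = 11/3; row 3: 7/1 = 7. Minimum is 11/3 at row 2 (w2 leaves); pivot element 3.
Pivot on row 2; the Z-row RHS becomes 0 − (-3)·(11/3) = 11.
Next entering variable (most negative Z-row entry -3): x2.
Ratio test on column x2 — row 1: (79/3)/(7/3) = 79/7; row 2: (11/3)/(2/3) = 11/2; row 3: (10/3)/(7/3) = 10/7. Minimum is 10/7 at row 3 (w3 leaves); pivot element 7/3.
After the second pivot the Z-row RHS is 11 − (-3)·(10/7) = 107/7.

107/7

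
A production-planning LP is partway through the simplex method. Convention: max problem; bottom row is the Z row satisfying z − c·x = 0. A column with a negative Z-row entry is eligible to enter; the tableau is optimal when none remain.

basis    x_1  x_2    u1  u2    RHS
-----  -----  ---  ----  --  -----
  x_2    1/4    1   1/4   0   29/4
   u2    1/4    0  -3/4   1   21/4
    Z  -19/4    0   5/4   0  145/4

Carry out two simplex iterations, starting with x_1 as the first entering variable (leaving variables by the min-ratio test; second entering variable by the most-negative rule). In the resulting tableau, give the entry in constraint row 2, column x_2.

Ratio test on column x_1 — row 1: (29/4)/(1/4) = 29; row 2: (21/4)/(1/4) = 21. Minimum is 21 at row 2 (u2 leaves); pivot element 1/4.
Divide row 2 by 1/4; eliminate column x_1 from the other rows.
Second iteration: most negative Z-row entry is -13 in column u1, so u1 enters.
Ratio test on column u1 — row 1: 2/1 = 2; row 2: entry -3 ≤ 0. Minimum is 2 at row 1 (x_2 leaves); pivot element 1.
Divide row 1 by 1; eliminate column u1 from the other rows.
After both pivots, the entry at constraint row 2, column x_2 is 3.

3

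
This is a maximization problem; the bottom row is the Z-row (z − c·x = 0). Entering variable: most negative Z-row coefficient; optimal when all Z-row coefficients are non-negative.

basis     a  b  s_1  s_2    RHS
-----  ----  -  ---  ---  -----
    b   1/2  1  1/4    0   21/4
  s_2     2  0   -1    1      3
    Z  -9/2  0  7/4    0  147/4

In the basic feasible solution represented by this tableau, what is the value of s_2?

3

s_2 is basic (row 2); its value is the RHS of that row, 3.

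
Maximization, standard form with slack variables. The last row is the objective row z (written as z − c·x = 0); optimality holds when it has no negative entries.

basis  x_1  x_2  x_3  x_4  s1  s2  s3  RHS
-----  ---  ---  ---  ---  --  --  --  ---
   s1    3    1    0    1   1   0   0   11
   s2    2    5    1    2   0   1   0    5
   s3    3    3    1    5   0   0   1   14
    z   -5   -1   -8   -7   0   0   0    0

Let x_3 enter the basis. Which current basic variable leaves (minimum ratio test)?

Column x_3 entries and ratios — s1: 0 ≤ 0, skip; s2: 5/1 = 5; s3: 14/1 = 14.
Smallest ratio is 5 in the row of s2, so s2 leaves.

s2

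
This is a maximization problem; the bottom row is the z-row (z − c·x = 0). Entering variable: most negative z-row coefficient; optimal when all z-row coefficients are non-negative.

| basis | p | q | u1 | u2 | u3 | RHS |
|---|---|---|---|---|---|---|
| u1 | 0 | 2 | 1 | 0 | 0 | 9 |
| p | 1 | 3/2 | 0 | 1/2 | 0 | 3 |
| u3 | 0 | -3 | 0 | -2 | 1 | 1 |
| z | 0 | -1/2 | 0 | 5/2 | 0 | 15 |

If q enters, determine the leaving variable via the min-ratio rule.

Column q entries and ratios — u1: 9/2 = 9/2; p: 3/(3/2) = 2; u3: -3 ≤ 0, skip.
Smallest ratio is 2 in the row of p, so p leaves.

p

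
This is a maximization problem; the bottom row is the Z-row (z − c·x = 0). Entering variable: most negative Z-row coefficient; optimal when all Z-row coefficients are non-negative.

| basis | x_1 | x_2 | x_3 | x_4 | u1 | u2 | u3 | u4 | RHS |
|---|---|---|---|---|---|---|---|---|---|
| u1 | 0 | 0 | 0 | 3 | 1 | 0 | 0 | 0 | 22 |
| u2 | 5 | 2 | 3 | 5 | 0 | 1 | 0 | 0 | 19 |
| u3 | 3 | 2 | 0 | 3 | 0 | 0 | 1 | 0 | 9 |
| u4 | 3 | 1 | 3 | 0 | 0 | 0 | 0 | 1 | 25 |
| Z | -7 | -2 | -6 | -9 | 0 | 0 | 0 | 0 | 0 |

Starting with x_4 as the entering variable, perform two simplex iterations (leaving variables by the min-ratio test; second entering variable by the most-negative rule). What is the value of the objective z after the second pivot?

35

Ratio test on column x_4 — row 1: 22/3 = 22/3; row 2: 19/5 = 19/5; row 3: 9/3 = 3; row 4: entry 0 ≤ 0. Minimum is 3 at row 3 (u3 leaves); pivot element 3.
Pivot on row 3; the Z-row RHS becomes 0 − (-9)·3 = 27.
Next entering variable (most negative Z-row entry -6): x_3.
Ratio test on column x_3 — row 1: entry 0 ≤ 0; row 2: 4/3 = 4/3; row 3: entry 0 ≤ 0; row 4: 25/3 = 25/3. Minimum is 4/3 at row 2 (u2 leaves); pivot element 3.
After the second pivot the Z-row RHS is 27 − (-6)·(4/3) = 35.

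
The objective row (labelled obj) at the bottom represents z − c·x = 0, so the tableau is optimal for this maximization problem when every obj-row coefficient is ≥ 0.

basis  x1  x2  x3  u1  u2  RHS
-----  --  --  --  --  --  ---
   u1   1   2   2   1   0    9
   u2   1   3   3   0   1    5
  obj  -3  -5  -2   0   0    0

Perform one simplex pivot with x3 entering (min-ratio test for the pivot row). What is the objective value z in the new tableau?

10/3

Ratio test on column x3 — row 1: 9/2 = 9/2; row 2: 5/3 = 5/3. Minimum is 5/3 at row 2 (u2 leaves); pivot element 3.
Pivot on row 2; the obj-row RHS becomes 0 − (-2)·(5/3) = 10/3.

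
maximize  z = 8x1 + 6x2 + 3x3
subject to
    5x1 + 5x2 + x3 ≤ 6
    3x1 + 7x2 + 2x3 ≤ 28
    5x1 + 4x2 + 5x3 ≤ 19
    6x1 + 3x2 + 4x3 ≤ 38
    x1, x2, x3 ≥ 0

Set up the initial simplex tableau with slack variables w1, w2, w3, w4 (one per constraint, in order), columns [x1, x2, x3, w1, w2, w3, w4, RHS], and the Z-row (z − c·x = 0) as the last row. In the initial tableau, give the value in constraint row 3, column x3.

Constraint 3 has coefficient 5 on x3.

5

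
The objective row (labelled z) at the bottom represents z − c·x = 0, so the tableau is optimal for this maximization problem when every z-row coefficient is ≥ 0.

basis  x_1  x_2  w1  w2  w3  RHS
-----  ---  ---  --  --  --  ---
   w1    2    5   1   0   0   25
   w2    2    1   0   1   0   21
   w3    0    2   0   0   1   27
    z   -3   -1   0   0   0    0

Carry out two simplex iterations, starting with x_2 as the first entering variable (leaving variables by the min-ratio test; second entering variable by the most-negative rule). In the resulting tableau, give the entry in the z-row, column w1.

Ratio test on column x_2 — row 1: 25/5 = 5; row 2: 21/1 = 21; row 3: 27/2 = 27/2. Minimum is 5 at row 1 (w1 leaves); pivot element 5.
Divide row 1 by 5; eliminate column x_2 from the other rows.
Second iteration: most negative z-row entry is -13/5 in column x_1, so x_1 enters.
Ratio test on column x_1 — row 1: 5/(2/5) = 25/2; row 2: 16/(8/5) = 10; row 3: entry -4/5 ≤ 0. Minimum is 10 at row 2 (w2 leaves); pivot element 8/5.
Divide row 2 by 8/5; eliminate column x_1 from the other rows.
After both pivots, the entry at the z-row, column w1 is -1/8.

-1/8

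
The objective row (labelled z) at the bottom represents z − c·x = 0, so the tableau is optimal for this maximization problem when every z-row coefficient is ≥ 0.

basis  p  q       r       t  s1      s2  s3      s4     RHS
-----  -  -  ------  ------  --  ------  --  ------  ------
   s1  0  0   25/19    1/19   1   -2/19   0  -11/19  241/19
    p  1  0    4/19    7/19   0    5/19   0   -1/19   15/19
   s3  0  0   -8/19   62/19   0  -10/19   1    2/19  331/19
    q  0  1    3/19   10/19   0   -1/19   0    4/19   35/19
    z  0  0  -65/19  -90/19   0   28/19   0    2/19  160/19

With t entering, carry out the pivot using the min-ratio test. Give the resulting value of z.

130/7

Ratio test on column t — row 1: (241/19)/(1/19) = 241; row 2: (15/19)/(7/19) = 15/7; row 3: (331/19)/(62/19) = 331/62; row 4: (35/19)/(10/19) = 7/2. Minimum is 15/7 at row 2 (p leaves); pivot element 7/19.
Pivot on row 2; the z-row RHS becomes 160/19 − (-90/19)·(15/7) = 130/7.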